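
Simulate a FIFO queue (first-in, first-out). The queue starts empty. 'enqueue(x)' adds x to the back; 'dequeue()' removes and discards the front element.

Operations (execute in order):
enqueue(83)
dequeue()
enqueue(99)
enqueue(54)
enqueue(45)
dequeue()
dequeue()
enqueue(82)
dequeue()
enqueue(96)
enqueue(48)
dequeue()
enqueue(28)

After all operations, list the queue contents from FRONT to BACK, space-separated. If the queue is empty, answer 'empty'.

enqueue(83): [83]
dequeue(): []
enqueue(99): [99]
enqueue(54): [99, 54]
enqueue(45): [99, 54, 45]
dequeue(): [54, 45]
dequeue(): [45]
enqueue(82): [45, 82]
dequeue(): [82]
enqueue(96): [82, 96]
enqueue(48): [82, 96, 48]
dequeue(): [96, 48]
enqueue(28): [96, 48, 28]

Answer: 96 48 28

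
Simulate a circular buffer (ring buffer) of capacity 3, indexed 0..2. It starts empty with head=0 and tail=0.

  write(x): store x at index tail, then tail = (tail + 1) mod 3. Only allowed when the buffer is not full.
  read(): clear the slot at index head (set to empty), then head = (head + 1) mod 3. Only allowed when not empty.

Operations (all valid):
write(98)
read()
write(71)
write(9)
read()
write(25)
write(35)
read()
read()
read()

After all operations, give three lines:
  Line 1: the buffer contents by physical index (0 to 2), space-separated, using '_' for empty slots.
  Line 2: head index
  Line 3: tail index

Answer: _ _ _
2
2

Derivation:
write(98): buf=[98 _ _], head=0, tail=1, size=1
read(): buf=[_ _ _], head=1, tail=1, size=0
write(71): buf=[_ 71 _], head=1, tail=2, size=1
write(9): buf=[_ 71 9], head=1, tail=0, size=2
read(): buf=[_ _ 9], head=2, tail=0, size=1
write(25): buf=[25 _ 9], head=2, tail=1, size=2
write(35): buf=[25 35 9], head=2, tail=2, size=3
read(): buf=[25 35 _], head=0, tail=2, size=2
read(): buf=[_ 35 _], head=1, tail=2, size=1
read(): buf=[_ _ _], head=2, tail=2, size=0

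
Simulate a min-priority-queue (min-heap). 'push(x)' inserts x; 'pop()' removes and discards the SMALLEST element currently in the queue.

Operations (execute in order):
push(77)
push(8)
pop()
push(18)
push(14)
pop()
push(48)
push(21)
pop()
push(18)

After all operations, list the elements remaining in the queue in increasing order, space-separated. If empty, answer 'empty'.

Answer: 18 21 48 77

Derivation:
push(77): heap contents = [77]
push(8): heap contents = [8, 77]
pop() → 8: heap contents = [77]
push(18): heap contents = [18, 77]
push(14): heap contents = [14, 18, 77]
pop() → 14: heap contents = [18, 77]
push(48): heap contents = [18, 48, 77]
push(21): heap contents = [18, 21, 48, 77]
pop() → 18: heap contents = [21, 48, 77]
push(18): heap contents = [18, 21, 48, 77]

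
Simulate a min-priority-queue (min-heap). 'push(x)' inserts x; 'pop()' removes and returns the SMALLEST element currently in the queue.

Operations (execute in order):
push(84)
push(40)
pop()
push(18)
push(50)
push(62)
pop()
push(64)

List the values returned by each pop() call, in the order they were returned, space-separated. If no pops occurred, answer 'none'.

push(84): heap contents = [84]
push(40): heap contents = [40, 84]
pop() → 40: heap contents = [84]
push(18): heap contents = [18, 84]
push(50): heap contents = [18, 50, 84]
push(62): heap contents = [18, 50, 62, 84]
pop() → 18: heap contents = [50, 62, 84]
push(64): heap contents = [50, 62, 64, 84]

Answer: 40 18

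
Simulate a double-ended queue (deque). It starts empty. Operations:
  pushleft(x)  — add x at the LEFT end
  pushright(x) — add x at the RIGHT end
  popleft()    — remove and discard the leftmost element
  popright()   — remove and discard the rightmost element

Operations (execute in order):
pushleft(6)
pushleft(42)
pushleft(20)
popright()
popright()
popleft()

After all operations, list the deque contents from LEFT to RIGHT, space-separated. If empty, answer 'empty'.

Answer: empty

Derivation:
pushleft(6): [6]
pushleft(42): [42, 6]
pushleft(20): [20, 42, 6]
popright(): [20, 42]
popright(): [20]
popleft(): []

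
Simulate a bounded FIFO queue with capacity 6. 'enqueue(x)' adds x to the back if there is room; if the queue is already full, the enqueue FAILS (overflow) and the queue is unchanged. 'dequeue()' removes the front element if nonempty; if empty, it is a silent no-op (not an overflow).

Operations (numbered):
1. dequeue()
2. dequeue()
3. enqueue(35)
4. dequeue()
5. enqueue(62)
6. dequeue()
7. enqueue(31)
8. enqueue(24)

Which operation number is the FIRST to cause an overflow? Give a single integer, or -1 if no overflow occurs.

1. dequeue(): empty, no-op, size=0
2. dequeue(): empty, no-op, size=0
3. enqueue(35): size=1
4. dequeue(): size=0
5. enqueue(62): size=1
6. dequeue(): size=0
7. enqueue(31): size=1
8. enqueue(24): size=2

Answer: -1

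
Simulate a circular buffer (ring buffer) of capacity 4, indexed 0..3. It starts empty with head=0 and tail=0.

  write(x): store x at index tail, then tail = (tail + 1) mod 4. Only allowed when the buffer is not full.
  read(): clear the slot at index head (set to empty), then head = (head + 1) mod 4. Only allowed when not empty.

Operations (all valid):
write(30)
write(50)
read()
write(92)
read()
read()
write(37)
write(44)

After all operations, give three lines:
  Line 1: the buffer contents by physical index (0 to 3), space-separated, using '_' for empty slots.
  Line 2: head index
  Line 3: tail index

Answer: 44 _ _ 37
3
1

Derivation:
write(30): buf=[30 _ _ _], head=0, tail=1, size=1
write(50): buf=[30 50 _ _], head=0, tail=2, size=2
read(): buf=[_ 50 _ _], head=1, tail=2, size=1
write(92): buf=[_ 50 92 _], head=1, tail=3, size=2
read(): buf=[_ _ 92 _], head=2, tail=3, size=1
read(): buf=[_ _ _ _], head=3, tail=3, size=0
write(37): buf=[_ _ _ 37], head=3, tail=0, size=1
write(44): buf=[44 _ _ 37], head=3, tail=1, size=2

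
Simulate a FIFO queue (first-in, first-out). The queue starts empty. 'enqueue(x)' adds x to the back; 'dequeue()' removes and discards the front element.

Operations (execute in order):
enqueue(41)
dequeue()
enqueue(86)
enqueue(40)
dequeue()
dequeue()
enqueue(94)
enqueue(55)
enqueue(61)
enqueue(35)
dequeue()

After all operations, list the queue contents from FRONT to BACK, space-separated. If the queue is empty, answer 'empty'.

Answer: 55 61 35

Derivation:
enqueue(41): [41]
dequeue(): []
enqueue(86): [86]
enqueue(40): [86, 40]
dequeue(): [40]
dequeue(): []
enqueue(94): [94]
enqueue(55): [94, 55]
enqueue(61): [94, 55, 61]
enqueue(35): [94, 55, 61, 35]
dequeue(): [55, 61, 35]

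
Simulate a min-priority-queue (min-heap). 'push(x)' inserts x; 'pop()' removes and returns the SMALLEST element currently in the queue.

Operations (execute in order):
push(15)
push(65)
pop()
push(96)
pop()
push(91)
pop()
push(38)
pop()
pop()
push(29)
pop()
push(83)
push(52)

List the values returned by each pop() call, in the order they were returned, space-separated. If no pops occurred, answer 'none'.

push(15): heap contents = [15]
push(65): heap contents = [15, 65]
pop() → 15: heap contents = [65]
push(96): heap contents = [65, 96]
pop() → 65: heap contents = [96]
push(91): heap contents = [91, 96]
pop() → 91: heap contents = [96]
push(38): heap contents = [38, 96]
pop() → 38: heap contents = [96]
pop() → 96: heap contents = []
push(29): heap contents = [29]
pop() → 29: heap contents = []
push(83): heap contents = [83]
push(52): heap contents = [52, 83]

Answer: 15 65 91 38 96 29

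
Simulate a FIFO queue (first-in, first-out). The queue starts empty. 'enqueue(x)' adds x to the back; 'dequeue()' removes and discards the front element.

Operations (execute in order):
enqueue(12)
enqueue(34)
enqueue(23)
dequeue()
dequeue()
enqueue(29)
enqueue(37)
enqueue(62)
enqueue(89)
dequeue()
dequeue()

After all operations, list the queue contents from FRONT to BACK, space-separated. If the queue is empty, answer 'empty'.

Answer: 37 62 89

Derivation:
enqueue(12): [12]
enqueue(34): [12, 34]
enqueue(23): [12, 34, 23]
dequeue(): [34, 23]
dequeue(): [23]
enqueue(29): [23, 29]
enqueue(37): [23, 29, 37]
enqueue(62): [23, 29, 37, 62]
enqueue(89): [23, 29, 37, 62, 89]
dequeue(): [29, 37, 62, 89]
dequeue(): [37, 62, 89]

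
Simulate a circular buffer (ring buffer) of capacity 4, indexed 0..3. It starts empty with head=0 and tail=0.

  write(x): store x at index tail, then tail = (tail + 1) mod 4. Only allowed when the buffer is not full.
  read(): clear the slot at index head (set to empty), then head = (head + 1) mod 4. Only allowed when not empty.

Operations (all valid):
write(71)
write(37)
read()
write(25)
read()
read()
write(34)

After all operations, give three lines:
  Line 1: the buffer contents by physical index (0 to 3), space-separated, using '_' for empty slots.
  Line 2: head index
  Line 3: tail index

write(71): buf=[71 _ _ _], head=0, tail=1, size=1
write(37): buf=[71 37 _ _], head=0, tail=2, size=2
read(): buf=[_ 37 _ _], head=1, tail=2, size=1
write(25): buf=[_ 37 25 _], head=1, tail=3, size=2
read(): buf=[_ _ 25 _], head=2, tail=3, size=1
read(): buf=[_ _ _ _], head=3, tail=3, size=0
write(34): buf=[_ _ _ 34], head=3, tail=0, size=1

Answer: _ _ _ 34
3
0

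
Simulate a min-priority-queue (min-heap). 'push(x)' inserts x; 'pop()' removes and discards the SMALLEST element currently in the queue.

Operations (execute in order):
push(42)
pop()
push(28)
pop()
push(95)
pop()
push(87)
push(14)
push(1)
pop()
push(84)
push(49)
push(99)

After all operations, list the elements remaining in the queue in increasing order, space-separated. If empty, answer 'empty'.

Answer: 14 49 84 87 99

Derivation:
push(42): heap contents = [42]
pop() → 42: heap contents = []
push(28): heap contents = [28]
pop() → 28: heap contents = []
push(95): heap contents = [95]
pop() → 95: heap contents = []
push(87): heap contents = [87]
push(14): heap contents = [14, 87]
push(1): heap contents = [1, 14, 87]
pop() → 1: heap contents = [14, 87]
push(84): heap contents = [14, 84, 87]
push(49): heap contents = [14, 49, 84, 87]
push(99): heap contents = [14, 49, 84, 87, 99]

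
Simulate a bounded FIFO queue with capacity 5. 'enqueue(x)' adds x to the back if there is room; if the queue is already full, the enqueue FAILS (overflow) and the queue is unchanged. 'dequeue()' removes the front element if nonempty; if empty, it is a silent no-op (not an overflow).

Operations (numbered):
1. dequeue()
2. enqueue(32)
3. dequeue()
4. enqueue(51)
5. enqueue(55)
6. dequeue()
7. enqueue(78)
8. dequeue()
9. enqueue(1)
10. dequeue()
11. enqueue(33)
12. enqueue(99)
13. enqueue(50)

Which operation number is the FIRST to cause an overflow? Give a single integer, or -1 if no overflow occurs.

Answer: -1

Derivation:
1. dequeue(): empty, no-op, size=0
2. enqueue(32): size=1
3. dequeue(): size=0
4. enqueue(51): size=1
5. enqueue(55): size=2
6. dequeue(): size=1
7. enqueue(78): size=2
8. dequeue(): size=1
9. enqueue(1): size=2
10. dequeue(): size=1
11. enqueue(33): size=2
12. enqueue(99): size=3
13. enqueue(50): size=4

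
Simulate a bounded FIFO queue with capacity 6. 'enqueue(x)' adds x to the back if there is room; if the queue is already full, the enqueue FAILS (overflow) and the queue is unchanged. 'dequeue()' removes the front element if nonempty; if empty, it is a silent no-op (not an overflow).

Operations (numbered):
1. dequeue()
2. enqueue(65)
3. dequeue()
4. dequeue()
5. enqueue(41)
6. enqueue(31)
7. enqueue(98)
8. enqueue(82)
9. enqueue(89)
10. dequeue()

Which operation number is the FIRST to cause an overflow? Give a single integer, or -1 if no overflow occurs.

Answer: -1

Derivation:
1. dequeue(): empty, no-op, size=0
2. enqueue(65): size=1
3. dequeue(): size=0
4. dequeue(): empty, no-op, size=0
5. enqueue(41): size=1
6. enqueue(31): size=2
7. enqueue(98): size=3
8. enqueue(82): size=4
9. enqueue(89): size=5
10. dequeue(): size=4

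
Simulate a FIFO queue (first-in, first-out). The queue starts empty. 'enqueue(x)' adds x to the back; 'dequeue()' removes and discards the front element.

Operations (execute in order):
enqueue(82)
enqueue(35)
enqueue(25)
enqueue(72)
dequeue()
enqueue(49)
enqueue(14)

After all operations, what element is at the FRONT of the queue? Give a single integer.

enqueue(82): queue = [82]
enqueue(35): queue = [82, 35]
enqueue(25): queue = [82, 35, 25]
enqueue(72): queue = [82, 35, 25, 72]
dequeue(): queue = [35, 25, 72]
enqueue(49): queue = [35, 25, 72, 49]
enqueue(14): queue = [35, 25, 72, 49, 14]

Answer: 35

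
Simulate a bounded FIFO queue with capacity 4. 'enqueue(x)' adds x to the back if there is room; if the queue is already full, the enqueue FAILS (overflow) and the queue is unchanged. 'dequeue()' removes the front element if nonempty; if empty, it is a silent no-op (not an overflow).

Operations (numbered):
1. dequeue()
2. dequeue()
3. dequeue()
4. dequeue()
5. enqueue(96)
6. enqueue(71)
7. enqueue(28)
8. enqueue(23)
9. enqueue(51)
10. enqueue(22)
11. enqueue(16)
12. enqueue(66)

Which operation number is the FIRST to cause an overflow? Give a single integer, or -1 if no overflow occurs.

Answer: 9

Derivation:
1. dequeue(): empty, no-op, size=0
2. dequeue(): empty, no-op, size=0
3. dequeue(): empty, no-op, size=0
4. dequeue(): empty, no-op, size=0
5. enqueue(96): size=1
6. enqueue(71): size=2
7. enqueue(28): size=3
8. enqueue(23): size=4
9. enqueue(51): size=4=cap → OVERFLOW (fail)
10. enqueue(22): size=4=cap → OVERFLOW (fail)
11. enqueue(16): size=4=cap → OVERFLOW (fail)
12. enqueue(66): size=4=cap → OVERFLOW (fail)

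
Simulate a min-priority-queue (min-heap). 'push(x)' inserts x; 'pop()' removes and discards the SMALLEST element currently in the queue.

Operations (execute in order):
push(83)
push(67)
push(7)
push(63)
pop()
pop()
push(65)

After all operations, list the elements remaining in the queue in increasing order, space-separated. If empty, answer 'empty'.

Answer: 65 67 83

Derivation:
push(83): heap contents = [83]
push(67): heap contents = [67, 83]
push(7): heap contents = [7, 67, 83]
push(63): heap contents = [7, 63, 67, 83]
pop() → 7: heap contents = [63, 67, 83]
pop() → 63: heap contents = [67, 83]
push(65): heap contents = [65, 67, 83]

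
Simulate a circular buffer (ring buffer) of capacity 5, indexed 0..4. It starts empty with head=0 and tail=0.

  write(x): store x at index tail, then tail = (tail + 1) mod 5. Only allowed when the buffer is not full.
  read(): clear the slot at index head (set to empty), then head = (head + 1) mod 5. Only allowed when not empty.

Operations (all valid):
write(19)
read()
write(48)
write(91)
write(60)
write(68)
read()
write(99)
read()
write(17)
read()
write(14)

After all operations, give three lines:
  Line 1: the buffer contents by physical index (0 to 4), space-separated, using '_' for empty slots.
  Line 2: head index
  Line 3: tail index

write(19): buf=[19 _ _ _ _], head=0, tail=1, size=1
read(): buf=[_ _ _ _ _], head=1, tail=1, size=0
write(48): buf=[_ 48 _ _ _], head=1, tail=2, size=1
write(91): buf=[_ 48 91 _ _], head=1, tail=3, size=2
write(60): buf=[_ 48 91 60 _], head=1, tail=4, size=3
write(68): buf=[_ 48 91 60 68], head=1, tail=0, size=4
read(): buf=[_ _ 91 60 68], head=2, tail=0, size=3
write(99): buf=[99 _ 91 60 68], head=2, tail=1, size=4
read(): buf=[99 _ _ 60 68], head=3, tail=1, size=3
write(17): buf=[99 17 _ 60 68], head=3, tail=2, size=4
read(): buf=[99 17 _ _ 68], head=4, tail=2, size=3
write(14): buf=[99 17 14 _ 68], head=4, tail=3, size=4

Answer: 99 17 14 _ 68
4
3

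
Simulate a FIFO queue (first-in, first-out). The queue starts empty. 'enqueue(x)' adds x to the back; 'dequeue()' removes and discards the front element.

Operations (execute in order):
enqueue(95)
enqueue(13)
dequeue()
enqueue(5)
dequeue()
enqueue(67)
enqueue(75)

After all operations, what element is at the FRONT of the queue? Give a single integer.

enqueue(95): queue = [95]
enqueue(13): queue = [95, 13]
dequeue(): queue = [13]
enqueue(5): queue = [13, 5]
dequeue(): queue = [5]
enqueue(67): queue = [5, 67]
enqueue(75): queue = [5, 67, 75]

Answer: 5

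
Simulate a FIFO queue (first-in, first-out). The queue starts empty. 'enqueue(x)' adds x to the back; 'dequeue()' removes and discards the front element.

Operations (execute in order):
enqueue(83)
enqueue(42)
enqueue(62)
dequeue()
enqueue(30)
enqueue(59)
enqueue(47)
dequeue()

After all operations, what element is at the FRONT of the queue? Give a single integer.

Answer: 62

Derivation:
enqueue(83): queue = [83]
enqueue(42): queue = [83, 42]
enqueue(62): queue = [83, 42, 62]
dequeue(): queue = [42, 62]
enqueue(30): queue = [42, 62, 30]
enqueue(59): queue = [42, 62, 30, 59]
enqueue(47): queue = [42, 62, 30, 59, 47]
dequeue(): queue = [62, 30, 59, 47]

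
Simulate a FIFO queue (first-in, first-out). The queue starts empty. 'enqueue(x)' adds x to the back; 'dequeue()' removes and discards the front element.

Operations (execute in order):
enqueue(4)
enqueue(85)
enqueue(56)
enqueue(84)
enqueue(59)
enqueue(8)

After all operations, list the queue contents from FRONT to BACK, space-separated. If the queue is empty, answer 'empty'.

enqueue(4): [4]
enqueue(85): [4, 85]
enqueue(56): [4, 85, 56]
enqueue(84): [4, 85, 56, 84]
enqueue(59): [4, 85, 56, 84, 59]
enqueue(8): [4, 85, 56, 84, 59, 8]

Answer: 4 85 56 84 59 8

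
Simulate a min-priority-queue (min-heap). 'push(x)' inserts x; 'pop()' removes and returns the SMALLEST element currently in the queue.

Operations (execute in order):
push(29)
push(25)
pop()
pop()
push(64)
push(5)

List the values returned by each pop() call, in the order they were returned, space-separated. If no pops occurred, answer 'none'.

push(29): heap contents = [29]
push(25): heap contents = [25, 29]
pop() → 25: heap contents = [29]
pop() → 29: heap contents = []
push(64): heap contents = [64]
push(5): heap contents = [5, 64]

Answer: 25 29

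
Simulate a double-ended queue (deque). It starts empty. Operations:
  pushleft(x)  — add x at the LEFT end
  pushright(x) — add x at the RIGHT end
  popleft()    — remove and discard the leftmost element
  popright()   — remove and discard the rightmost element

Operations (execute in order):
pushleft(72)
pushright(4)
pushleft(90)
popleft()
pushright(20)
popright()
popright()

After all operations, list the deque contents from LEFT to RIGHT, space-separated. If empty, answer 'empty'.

Answer: 72

Derivation:
pushleft(72): [72]
pushright(4): [72, 4]
pushleft(90): [90, 72, 4]
popleft(): [72, 4]
pushright(20): [72, 4, 20]
popright(): [72, 4]
popright(): [72]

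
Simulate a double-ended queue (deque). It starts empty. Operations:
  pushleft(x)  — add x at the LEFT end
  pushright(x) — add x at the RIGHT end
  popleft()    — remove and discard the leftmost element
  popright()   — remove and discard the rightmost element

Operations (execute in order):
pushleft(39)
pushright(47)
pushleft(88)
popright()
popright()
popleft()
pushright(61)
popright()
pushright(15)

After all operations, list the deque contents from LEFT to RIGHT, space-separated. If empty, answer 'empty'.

pushleft(39): [39]
pushright(47): [39, 47]
pushleft(88): [88, 39, 47]
popright(): [88, 39]
popright(): [88]
popleft(): []
pushright(61): [61]
popright(): []
pushright(15): [15]

Answer: 15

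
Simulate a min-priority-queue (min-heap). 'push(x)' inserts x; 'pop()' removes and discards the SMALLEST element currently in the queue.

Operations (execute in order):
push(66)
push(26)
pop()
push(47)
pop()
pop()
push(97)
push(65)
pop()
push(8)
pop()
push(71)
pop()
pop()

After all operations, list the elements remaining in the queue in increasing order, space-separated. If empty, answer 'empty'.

Answer: empty

Derivation:
push(66): heap contents = [66]
push(26): heap contents = [26, 66]
pop() → 26: heap contents = [66]
push(47): heap contents = [47, 66]
pop() → 47: heap contents = [66]
pop() → 66: heap contents = []
push(97): heap contents = [97]
push(65): heap contents = [65, 97]
pop() → 65: heap contents = [97]
push(8): heap contents = [8, 97]
pop() → 8: heap contents = [97]
push(71): heap contents = [71, 97]
pop() → 71: heap contents = [97]
pop() → 97: heap contents = []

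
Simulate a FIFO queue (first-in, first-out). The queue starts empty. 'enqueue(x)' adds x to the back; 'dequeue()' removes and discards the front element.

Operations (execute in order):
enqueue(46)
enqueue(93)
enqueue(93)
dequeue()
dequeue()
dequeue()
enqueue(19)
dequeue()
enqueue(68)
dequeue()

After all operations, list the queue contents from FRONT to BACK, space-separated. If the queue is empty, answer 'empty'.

Answer: empty

Derivation:
enqueue(46): [46]
enqueue(93): [46, 93]
enqueue(93): [46, 93, 93]
dequeue(): [93, 93]
dequeue(): [93]
dequeue(): []
enqueue(19): [19]
dequeue(): []
enqueue(68): [68]
dequeue(): []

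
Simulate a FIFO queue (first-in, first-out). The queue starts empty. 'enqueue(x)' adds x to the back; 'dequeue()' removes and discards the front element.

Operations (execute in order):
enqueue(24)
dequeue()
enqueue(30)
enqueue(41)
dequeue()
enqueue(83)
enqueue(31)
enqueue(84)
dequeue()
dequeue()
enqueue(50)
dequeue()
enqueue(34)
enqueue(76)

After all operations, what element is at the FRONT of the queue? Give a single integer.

Answer: 84

Derivation:
enqueue(24): queue = [24]
dequeue(): queue = []
enqueue(30): queue = [30]
enqueue(41): queue = [30, 41]
dequeue(): queue = [41]
enqueue(83): queue = [41, 83]
enqueue(31): queue = [41, 83, 31]
enqueue(84): queue = [41, 83, 31, 84]
dequeue(): queue = [83, 31, 84]
dequeue(): queue = [31, 84]
enqueue(50): queue = [31, 84, 50]
dequeue(): queue = [84, 50]
enqueue(34): queue = [84, 50, 34]
enqueue(76): queue = [84, 50, 34, 76]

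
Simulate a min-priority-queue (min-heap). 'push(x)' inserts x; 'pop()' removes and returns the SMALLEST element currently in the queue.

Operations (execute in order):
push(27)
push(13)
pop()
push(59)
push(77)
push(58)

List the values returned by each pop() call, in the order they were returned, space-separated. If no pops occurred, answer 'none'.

Answer: 13

Derivation:
push(27): heap contents = [27]
push(13): heap contents = [13, 27]
pop() → 13: heap contents = [27]
push(59): heap contents = [27, 59]
push(77): heap contents = [27, 59, 77]
push(58): heap contents = [27, 58, 59, 77]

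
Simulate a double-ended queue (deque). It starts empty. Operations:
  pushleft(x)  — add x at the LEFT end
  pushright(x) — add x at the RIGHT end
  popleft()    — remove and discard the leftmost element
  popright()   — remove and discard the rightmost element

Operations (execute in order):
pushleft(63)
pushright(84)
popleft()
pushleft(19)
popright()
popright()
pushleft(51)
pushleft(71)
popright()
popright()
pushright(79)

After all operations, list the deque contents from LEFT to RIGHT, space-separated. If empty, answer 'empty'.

Answer: 79

Derivation:
pushleft(63): [63]
pushright(84): [63, 84]
popleft(): [84]
pushleft(19): [19, 84]
popright(): [19]
popright(): []
pushleft(51): [51]
pushleft(71): [71, 51]
popright(): [71]
popright(): []
pushright(79): [79]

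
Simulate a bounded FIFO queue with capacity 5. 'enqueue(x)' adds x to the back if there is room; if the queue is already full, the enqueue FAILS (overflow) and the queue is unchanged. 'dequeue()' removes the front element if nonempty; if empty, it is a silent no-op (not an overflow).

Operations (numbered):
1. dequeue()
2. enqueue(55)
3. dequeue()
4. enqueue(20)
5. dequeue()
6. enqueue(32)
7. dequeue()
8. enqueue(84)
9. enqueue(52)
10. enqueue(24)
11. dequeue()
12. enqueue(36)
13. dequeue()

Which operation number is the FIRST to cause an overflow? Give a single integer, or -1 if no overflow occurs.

Answer: -1

Derivation:
1. dequeue(): empty, no-op, size=0
2. enqueue(55): size=1
3. dequeue(): size=0
4. enqueue(20): size=1
5. dequeue(): size=0
6. enqueue(32): size=1
7. dequeue(): size=0
8. enqueue(84): size=1
9. enqueue(52): size=2
10. enqueue(24): size=3
11. dequeue(): size=2
12. enqueue(36): size=3
13. dequeue(): size=2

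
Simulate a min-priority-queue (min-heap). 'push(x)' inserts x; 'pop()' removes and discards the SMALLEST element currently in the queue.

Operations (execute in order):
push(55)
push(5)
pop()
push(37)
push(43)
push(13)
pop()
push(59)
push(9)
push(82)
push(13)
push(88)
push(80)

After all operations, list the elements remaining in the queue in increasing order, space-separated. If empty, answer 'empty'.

push(55): heap contents = [55]
push(5): heap contents = [5, 55]
pop() → 5: heap contents = [55]
push(37): heap contents = [37, 55]
push(43): heap contents = [37, 43, 55]
push(13): heap contents = [13, 37, 43, 55]
pop() → 13: heap contents = [37, 43, 55]
push(59): heap contents = [37, 43, 55, 59]
push(9): heap contents = [9, 37, 43, 55, 59]
push(82): heap contents = [9, 37, 43, 55, 59, 82]
push(13): heap contents = [9, 13, 37, 43, 55, 59, 82]
push(88): heap contents = [9, 13, 37, 43, 55, 59, 82, 88]
push(80): heap contents = [9, 13, 37, 43, 55, 59, 80, 82, 88]

Answer: 9 13 37 43 55 59 80 82 88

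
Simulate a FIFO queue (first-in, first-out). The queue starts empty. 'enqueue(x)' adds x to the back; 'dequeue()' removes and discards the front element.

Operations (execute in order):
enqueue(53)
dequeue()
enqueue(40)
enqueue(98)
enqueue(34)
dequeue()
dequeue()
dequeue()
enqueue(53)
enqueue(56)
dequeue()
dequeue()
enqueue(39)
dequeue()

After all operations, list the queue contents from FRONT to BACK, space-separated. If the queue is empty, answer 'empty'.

Answer: empty

Derivation:
enqueue(53): [53]
dequeue(): []
enqueue(40): [40]
enqueue(98): [40, 98]
enqueue(34): [40, 98, 34]
dequeue(): [98, 34]
dequeue(): [34]
dequeue(): []
enqueue(53): [53]
enqueue(56): [53, 56]
dequeue(): [56]
dequeue(): []
enqueue(39): [39]
dequeue(): []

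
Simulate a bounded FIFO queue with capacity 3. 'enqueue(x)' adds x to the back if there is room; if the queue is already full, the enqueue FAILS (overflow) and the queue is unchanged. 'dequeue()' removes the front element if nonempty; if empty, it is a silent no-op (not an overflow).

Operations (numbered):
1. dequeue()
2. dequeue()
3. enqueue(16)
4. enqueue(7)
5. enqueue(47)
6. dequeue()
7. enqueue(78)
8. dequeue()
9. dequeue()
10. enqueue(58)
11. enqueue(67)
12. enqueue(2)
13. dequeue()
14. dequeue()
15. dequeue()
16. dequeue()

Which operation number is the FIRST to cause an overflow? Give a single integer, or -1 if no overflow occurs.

Answer: 12

Derivation:
1. dequeue(): empty, no-op, size=0
2. dequeue(): empty, no-op, size=0
3. enqueue(16): size=1
4. enqueue(7): size=2
5. enqueue(47): size=3
6. dequeue(): size=2
7. enqueue(78): size=3
8. dequeue(): size=2
9. dequeue(): size=1
10. enqueue(58): size=2
11. enqueue(67): size=3
12. enqueue(2): size=3=cap → OVERFLOW (fail)
13. dequeue(): size=2
14. dequeue(): size=1
15. dequeue(): size=0
16. dequeue(): empty, no-op, size=0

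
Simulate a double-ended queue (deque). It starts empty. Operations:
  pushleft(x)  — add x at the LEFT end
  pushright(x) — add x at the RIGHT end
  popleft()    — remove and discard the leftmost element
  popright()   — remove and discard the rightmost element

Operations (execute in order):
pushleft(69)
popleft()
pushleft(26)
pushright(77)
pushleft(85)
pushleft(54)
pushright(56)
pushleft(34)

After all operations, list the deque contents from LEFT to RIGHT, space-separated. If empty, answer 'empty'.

Answer: 34 54 85 26 77 56

Derivation:
pushleft(69): [69]
popleft(): []
pushleft(26): [26]
pushright(77): [26, 77]
pushleft(85): [85, 26, 77]
pushleft(54): [54, 85, 26, 77]
pushright(56): [54, 85, 26, 77, 56]
pushleft(34): [34, 54, 85, 26, 77, 56]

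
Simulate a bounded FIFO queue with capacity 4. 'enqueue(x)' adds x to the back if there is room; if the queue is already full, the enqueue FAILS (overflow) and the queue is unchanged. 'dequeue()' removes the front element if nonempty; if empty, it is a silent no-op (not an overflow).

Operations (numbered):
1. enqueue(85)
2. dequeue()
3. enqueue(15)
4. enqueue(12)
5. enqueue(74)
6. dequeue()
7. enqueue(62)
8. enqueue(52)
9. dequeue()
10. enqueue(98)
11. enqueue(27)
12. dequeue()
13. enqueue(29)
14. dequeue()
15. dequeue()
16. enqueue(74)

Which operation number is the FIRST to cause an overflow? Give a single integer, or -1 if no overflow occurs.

Answer: 11

Derivation:
1. enqueue(85): size=1
2. dequeue(): size=0
3. enqueue(15): size=1
4. enqueue(12): size=2
5. enqueue(74): size=3
6. dequeue(): size=2
7. enqueue(62): size=3
8. enqueue(52): size=4
9. dequeue(): size=3
10. enqueue(98): size=4
11. enqueue(27): size=4=cap → OVERFLOW (fail)
12. dequeue(): size=3
13. enqueue(29): size=4
14. dequeue(): size=3
15. dequeue(): size=2
16. enqueue(74): size=3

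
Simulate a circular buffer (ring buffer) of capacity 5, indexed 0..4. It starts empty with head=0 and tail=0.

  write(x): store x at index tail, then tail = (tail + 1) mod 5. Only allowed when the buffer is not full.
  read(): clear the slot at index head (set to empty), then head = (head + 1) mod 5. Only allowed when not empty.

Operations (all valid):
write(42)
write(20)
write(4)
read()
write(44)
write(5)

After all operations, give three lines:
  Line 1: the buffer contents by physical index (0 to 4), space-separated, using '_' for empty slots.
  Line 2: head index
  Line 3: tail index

Answer: _ 20 4 44 5
1
0

Derivation:
write(42): buf=[42 _ _ _ _], head=0, tail=1, size=1
write(20): buf=[42 20 _ _ _], head=0, tail=2, size=2
write(4): buf=[42 20 4 _ _], head=0, tail=3, size=3
read(): buf=[_ 20 4 _ _], head=1, tail=3, size=2
write(44): buf=[_ 20 4 44 _], head=1, tail=4, size=3
write(5): buf=[_ 20 4 44 5], head=1, tail=0, size=4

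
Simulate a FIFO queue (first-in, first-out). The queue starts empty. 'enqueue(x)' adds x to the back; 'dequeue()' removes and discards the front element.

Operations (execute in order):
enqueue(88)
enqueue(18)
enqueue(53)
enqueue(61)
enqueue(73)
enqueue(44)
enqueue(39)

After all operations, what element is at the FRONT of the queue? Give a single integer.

Answer: 88

Derivation:
enqueue(88): queue = [88]
enqueue(18): queue = [88, 18]
enqueue(53): queue = [88, 18, 53]
enqueue(61): queue = [88, 18, 53, 61]
enqueue(73): queue = [88, 18, 53, 61, 73]
enqueue(44): queue = [88, 18, 53, 61, 73, 44]
enqueue(39): queue = [88, 18, 53, 61, 73, 44, 39]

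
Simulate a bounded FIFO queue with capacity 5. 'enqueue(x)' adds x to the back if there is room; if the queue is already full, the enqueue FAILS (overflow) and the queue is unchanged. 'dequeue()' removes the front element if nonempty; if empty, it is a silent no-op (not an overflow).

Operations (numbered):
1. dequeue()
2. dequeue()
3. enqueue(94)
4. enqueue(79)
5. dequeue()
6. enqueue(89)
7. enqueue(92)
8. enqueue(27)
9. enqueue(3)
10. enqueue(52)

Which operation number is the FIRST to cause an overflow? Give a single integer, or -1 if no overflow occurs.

Answer: 10

Derivation:
1. dequeue(): empty, no-op, size=0
2. dequeue(): empty, no-op, size=0
3. enqueue(94): size=1
4. enqueue(79): size=2
5. dequeue(): size=1
6. enqueue(89): size=2
7. enqueue(92): size=3
8. enqueue(27): size=4
9. enqueue(3): size=5
10. enqueue(52): size=5=cap → OVERFLOW (fail)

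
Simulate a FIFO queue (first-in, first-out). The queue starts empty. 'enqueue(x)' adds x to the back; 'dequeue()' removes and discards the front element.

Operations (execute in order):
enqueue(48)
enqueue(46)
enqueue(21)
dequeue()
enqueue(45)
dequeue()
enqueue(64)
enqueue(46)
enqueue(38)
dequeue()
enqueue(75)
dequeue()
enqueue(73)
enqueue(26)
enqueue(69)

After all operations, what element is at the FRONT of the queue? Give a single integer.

Answer: 64

Derivation:
enqueue(48): queue = [48]
enqueue(46): queue = [48, 46]
enqueue(21): queue = [48, 46, 21]
dequeue(): queue = [46, 21]
enqueue(45): queue = [46, 21, 45]
dequeue(): queue = [21, 45]
enqueue(64): queue = [21, 45, 64]
enqueue(46): queue = [21, 45, 64, 46]
enqueue(38): queue = [21, 45, 64, 46, 38]
dequeue(): queue = [45, 64, 46, 38]
enqueue(75): queue = [45, 64, 46, 38, 75]
dequeue(): queue = [64, 46, 38, 75]
enqueue(73): queue = [64, 46, 38, 75, 73]
enqueue(26): queue = [64, 46, 38, 75, 73, 26]
enqueue(69): queue = [64, 46, 38, 75, 73, 26, 69]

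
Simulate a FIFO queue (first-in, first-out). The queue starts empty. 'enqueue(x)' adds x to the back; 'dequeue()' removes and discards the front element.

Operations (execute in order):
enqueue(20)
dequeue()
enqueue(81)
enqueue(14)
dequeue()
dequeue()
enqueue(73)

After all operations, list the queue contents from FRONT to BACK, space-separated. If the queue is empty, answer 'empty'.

enqueue(20): [20]
dequeue(): []
enqueue(81): [81]
enqueue(14): [81, 14]
dequeue(): [14]
dequeue(): []
enqueue(73): [73]

Answer: 73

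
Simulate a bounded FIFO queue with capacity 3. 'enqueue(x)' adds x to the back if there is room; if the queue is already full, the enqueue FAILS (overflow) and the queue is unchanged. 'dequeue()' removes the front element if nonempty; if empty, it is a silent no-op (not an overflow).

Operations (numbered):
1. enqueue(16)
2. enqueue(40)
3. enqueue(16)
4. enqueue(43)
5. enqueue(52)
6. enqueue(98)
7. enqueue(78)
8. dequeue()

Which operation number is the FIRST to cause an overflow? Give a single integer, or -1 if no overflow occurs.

1. enqueue(16): size=1
2. enqueue(40): size=2
3. enqueue(16): size=3
4. enqueue(43): size=3=cap → OVERFLOW (fail)
5. enqueue(52): size=3=cap → OVERFLOW (fail)
6. enqueue(98): size=3=cap → OVERFLOW (fail)
7. enqueue(78): size=3=cap → OVERFLOW (fail)
8. dequeue(): size=2

Answer: 4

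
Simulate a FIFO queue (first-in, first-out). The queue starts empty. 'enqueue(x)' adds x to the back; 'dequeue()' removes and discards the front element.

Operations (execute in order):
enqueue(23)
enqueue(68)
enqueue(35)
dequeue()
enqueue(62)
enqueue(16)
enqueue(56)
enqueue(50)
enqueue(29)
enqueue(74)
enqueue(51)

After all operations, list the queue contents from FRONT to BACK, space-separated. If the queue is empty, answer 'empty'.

Answer: 68 35 62 16 56 50 29 74 51

Derivation:
enqueue(23): [23]
enqueue(68): [23, 68]
enqueue(35): [23, 68, 35]
dequeue(): [68, 35]
enqueue(62): [68, 35, 62]
enqueue(16): [68, 35, 62, 16]
enqueue(56): [68, 35, 62, 16, 56]
enqueue(50): [68, 35, 62, 16, 56, 50]
enqueue(29): [68, 35, 62, 16, 56, 50, 29]
enqueue(74): [68, 35, 62, 16, 56, 50, 29, 74]
enqueue(51): [68, 35, 62, 16, 56, 50, 29, 74, 51]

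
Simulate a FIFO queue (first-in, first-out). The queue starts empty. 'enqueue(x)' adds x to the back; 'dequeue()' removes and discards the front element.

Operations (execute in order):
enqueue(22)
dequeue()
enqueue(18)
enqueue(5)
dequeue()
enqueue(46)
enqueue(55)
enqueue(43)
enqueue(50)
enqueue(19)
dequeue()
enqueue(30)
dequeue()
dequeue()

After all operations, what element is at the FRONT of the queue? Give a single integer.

Answer: 43

Derivation:
enqueue(22): queue = [22]
dequeue(): queue = []
enqueue(18): queue = [18]
enqueue(5): queue = [18, 5]
dequeue(): queue = [5]
enqueue(46): queue = [5, 46]
enqueue(55): queue = [5, 46, 55]
enqueue(43): queue = [5, 46, 55, 43]
enqueue(50): queue = [5, 46, 55, 43, 50]
enqueue(19): queue = [5, 46, 55, 43, 50, 19]
dequeue(): queue = [46, 55, 43, 50, 19]
enqueue(30): queue = [46, 55, 43, 50, 19, 30]
dequeue(): queue = [55, 43, 50, 19, 30]
dequeue(): queue = [43, 50, 19, 30]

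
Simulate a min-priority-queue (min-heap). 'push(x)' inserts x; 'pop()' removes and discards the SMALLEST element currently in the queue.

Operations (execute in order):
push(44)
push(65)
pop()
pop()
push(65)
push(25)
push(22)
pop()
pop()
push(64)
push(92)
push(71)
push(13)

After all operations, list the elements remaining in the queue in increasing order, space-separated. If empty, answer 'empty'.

push(44): heap contents = [44]
push(65): heap contents = [44, 65]
pop() → 44: heap contents = [65]
pop() → 65: heap contents = []
push(65): heap contents = [65]
push(25): heap contents = [25, 65]
push(22): heap contents = [22, 25, 65]
pop() → 22: heap contents = [25, 65]
pop() → 25: heap contents = [65]
push(64): heap contents = [64, 65]
push(92): heap contents = [64, 65, 92]
push(71): heap contents = [64, 65, 71, 92]
push(13): heap contents = [13, 64, 65, 71, 92]

Answer: 13 64 65 71 92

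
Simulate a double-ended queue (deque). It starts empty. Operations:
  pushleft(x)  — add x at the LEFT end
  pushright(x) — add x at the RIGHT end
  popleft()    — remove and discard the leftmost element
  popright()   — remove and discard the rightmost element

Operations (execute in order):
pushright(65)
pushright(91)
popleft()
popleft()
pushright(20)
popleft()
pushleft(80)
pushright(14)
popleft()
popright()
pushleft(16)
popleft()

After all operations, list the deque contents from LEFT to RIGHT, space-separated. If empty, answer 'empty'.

pushright(65): [65]
pushright(91): [65, 91]
popleft(): [91]
popleft(): []
pushright(20): [20]
popleft(): []
pushleft(80): [80]
pushright(14): [80, 14]
popleft(): [14]
popright(): []
pushleft(16): [16]
popleft(): []

Answer: empty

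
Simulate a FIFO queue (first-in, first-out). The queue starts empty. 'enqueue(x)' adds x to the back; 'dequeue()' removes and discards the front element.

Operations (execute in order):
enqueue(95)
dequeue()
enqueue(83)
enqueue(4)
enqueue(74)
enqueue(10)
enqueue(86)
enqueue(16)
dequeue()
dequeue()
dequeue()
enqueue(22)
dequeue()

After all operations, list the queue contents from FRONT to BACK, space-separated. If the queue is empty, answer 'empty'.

enqueue(95): [95]
dequeue(): []
enqueue(83): [83]
enqueue(4): [83, 4]
enqueue(74): [83, 4, 74]
enqueue(10): [83, 4, 74, 10]
enqueue(86): [83, 4, 74, 10, 86]
enqueue(16): [83, 4, 74, 10, 86, 16]
dequeue(): [4, 74, 10, 86, 16]
dequeue(): [74, 10, 86, 16]
dequeue(): [10, 86, 16]
enqueue(22): [10, 86, 16, 22]
dequeue(): [86, 16, 22]

Answer: 86 16 22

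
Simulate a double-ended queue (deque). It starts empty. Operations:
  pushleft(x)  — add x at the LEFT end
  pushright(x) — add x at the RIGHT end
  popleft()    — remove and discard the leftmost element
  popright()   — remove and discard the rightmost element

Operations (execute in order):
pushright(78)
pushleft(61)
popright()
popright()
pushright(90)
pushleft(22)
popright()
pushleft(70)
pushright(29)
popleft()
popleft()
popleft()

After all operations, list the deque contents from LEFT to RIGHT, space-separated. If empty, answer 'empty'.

Answer: empty

Derivation:
pushright(78): [78]
pushleft(61): [61, 78]
popright(): [61]
popright(): []
pushright(90): [90]
pushleft(22): [22, 90]
popright(): [22]
pushleft(70): [70, 22]
pushright(29): [70, 22, 29]
popleft(): [22, 29]
popleft(): [29]
popleft(): []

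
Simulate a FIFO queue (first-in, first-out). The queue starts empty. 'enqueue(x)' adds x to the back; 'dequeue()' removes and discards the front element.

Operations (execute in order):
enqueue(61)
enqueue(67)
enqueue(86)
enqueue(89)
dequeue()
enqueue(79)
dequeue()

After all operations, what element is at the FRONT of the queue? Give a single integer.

Answer: 86

Derivation:
enqueue(61): queue = [61]
enqueue(67): queue = [61, 67]
enqueue(86): queue = [61, 67, 86]
enqueue(89): queue = [61, 67, 86, 89]
dequeue(): queue = [67, 86, 89]
enqueue(79): queue = [67, 86, 89, 79]
dequeue(): queue = [86, 89, 79]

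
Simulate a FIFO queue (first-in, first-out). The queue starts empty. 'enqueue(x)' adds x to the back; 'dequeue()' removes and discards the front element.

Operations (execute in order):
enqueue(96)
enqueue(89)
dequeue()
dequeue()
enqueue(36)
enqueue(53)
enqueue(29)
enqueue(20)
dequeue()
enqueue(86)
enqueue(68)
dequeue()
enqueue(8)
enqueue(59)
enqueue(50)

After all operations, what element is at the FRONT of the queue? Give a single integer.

Answer: 29

Derivation:
enqueue(96): queue = [96]
enqueue(89): queue = [96, 89]
dequeue(): queue = [89]
dequeue(): queue = []
enqueue(36): queue = [36]
enqueue(53): queue = [36, 53]
enqueue(29): queue = [36, 53, 29]
enqueue(20): queue = [36, 53, 29, 20]
dequeue(): queue = [53, 29, 20]
enqueue(86): queue = [53, 29, 20, 86]
enqueue(68): queue = [53, 29, 20, 86, 68]
dequeue(): queue = [29, 20, 86, 68]
enqueue(8): queue = [29, 20, 86, 68, 8]
enqueue(59): queue = [29, 20, 86, 68, 8, 59]
enqueue(50): queue = [29, 20, 86, 68, 8, 59, 50]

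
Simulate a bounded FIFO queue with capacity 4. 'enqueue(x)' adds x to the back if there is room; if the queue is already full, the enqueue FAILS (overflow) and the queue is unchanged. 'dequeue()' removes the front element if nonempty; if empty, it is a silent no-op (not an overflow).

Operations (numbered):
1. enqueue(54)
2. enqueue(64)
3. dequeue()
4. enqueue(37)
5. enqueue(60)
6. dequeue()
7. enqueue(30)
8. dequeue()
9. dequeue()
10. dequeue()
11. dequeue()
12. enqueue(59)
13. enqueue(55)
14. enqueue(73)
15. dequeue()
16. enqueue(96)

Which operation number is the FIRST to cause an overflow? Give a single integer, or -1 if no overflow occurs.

1. enqueue(54): size=1
2. enqueue(64): size=2
3. dequeue(): size=1
4. enqueue(37): size=2
5. enqueue(60): size=3
6. dequeue(): size=2
7. enqueue(30): size=3
8. dequeue(): size=2
9. dequeue(): size=1
10. dequeue(): size=0
11. dequeue(): empty, no-op, size=0
12. enqueue(59): size=1
13. enqueue(55): size=2
14. enqueue(73): size=3
15. dequeue(): size=2
16. enqueue(96): size=3

Answer: -1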